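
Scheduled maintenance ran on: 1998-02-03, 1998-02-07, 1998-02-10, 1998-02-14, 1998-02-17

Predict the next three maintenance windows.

1998-02-21, 1998-02-24, 1998-02-28

Gaps: 4, 3, 4, 3 days — not constant, but cyclic with period 2.
The events fall on every Tuesday and Saturday.
Next Saturday: 1998-02-21.
The following Tuesday is 1998-02-24.
The following Saturday is 1998-02-28.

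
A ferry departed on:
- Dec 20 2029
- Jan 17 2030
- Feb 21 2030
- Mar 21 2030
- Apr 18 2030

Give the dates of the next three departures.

These are Thursdays at 28- or 35-day spacing (28, 35, 28, 28).
The pattern: 3rd Thursday of the month.
May 2030 — 3rd Thursday is May 16 2030.
June 2030 — 3rd Thursday is Jun 20 2030.
July 2030 — 3rd Thursday is Jul 18 2030.

May 16 2030, Jun 20 2030, Jul 18 2030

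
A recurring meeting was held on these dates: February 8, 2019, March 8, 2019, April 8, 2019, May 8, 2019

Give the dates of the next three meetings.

The day-of-month is always 8 (28, 31, 30 days between events).
So this recurs on the 8th of each month.
Next: June 2019 → June 8, 2019.
July 2019: July 8, 2019.
August 2019: August 8, 2019.

June 8, 2019; July 8, 2019; August 8, 2019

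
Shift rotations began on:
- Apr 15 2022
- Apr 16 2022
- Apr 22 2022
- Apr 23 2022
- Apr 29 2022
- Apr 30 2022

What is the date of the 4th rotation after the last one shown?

May 14 2022

The gap pattern 1, 6, 1, 6, 1 repeats every 2 events.
These are the Fridays and Saturdays of each week.
The following Friday is May 6 2022.
Next Saturday: May 7 2022.
Next Friday: May 13 2022.
Next Saturday: May 14 2022.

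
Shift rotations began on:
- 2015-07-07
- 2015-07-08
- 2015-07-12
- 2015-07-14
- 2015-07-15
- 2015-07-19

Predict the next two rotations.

The gap pattern 1, 4, 2, 1, 4 repeats every 3 events.
These are the Tuesdays, Wednesdays and Sundays of each week.
The following Tuesday is 2015-07-21.
The following Wednesday is 2015-07-22.

2015-07-21, 2015-07-22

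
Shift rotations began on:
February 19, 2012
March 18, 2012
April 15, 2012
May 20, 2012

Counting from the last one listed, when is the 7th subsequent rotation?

All dates are Sundays, 28, 28, 35 days apart.
Specifically, the 3rd Sunday of each month.
June 2012 — 3rd Sunday is June 17, 2012.
July 2012 — 3rd Sunday is July 15, 2012.
August 2012 — 3rd Sunday is August 19, 2012.
3rd Sunday of September 2012: September 16, 2012.
October 2012 — 3rd Sunday is October 21, 2012.
November 2012 — 3rd Sunday is November 18, 2012.
3rd Sunday of December 2012: December 16, 2012.

December 16, 2012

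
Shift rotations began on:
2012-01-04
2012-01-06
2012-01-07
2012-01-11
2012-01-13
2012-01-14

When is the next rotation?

2012-01-18

Gaps: 2, 1, 4, 2, 1 days — not constant, but cyclic with period 3.
The events fall on every Wednesday, Friday and Saturday.
The following Wednesday is 2012-01-18.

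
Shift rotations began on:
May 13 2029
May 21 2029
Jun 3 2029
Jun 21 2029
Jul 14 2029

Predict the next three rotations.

The spacing grows by 5 each time: 8, 13, 18, 23 days.
Next gap: 28 days. Jul 14 2029 + 28 days = Aug 11 2029.
Next gap: 33 days. Aug 11 2029 + 33 days = Sep 13 2029.
Next gap: 38 days. Sep 13 2029 + 38 days = Oct 21 2029.

Aug 11 2029, Sep 13 2029, Oct 21 2029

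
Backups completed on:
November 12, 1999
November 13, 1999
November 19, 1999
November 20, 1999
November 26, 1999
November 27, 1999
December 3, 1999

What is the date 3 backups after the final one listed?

Gaps: 1, 6, 1, 6, 1, 6 days — not constant, but cyclic with period 2.
The events fall on every Friday and Saturday.
Next Saturday: December 4, 1999.
The following Friday is December 10, 1999.
Next Saturday: December 11, 1999.

December 11, 1999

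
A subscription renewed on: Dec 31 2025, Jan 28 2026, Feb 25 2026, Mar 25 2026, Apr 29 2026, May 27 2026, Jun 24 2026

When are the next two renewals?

Jul 29 2026, Aug 26 2026

All Wednesdays; the gaps (28, 28, 28, 35, 28, 28) vary with month length.
This is the last Wednesday of each month.
July 2026 ends with Wednesday Jul 29 2026.
Last Wednesday of August 2026: Aug 26 2026.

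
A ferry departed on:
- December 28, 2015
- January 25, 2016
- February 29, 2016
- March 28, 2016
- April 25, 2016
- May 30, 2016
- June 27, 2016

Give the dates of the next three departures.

Every date is a Monday; gaps 28, 35, 28, 28, 35, 28 days.
Each is the last Monday of its month (at least one falls on the 29th or later, ruling out '4th Monday').
Last Monday of July 2016: July 25, 2016.
Last Monday of August 2016: August 29, 2016.
Last Monday of September 2016: September 26, 2016.

July 25, 2016; August 29, 2016; September 26, 2016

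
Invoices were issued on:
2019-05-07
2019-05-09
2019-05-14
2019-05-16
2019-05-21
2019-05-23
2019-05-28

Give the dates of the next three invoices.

Every event lands on a Tuesday or Thursday (gaps cycle 2, 5, 2, 5, 2, 5).
So the schedule is: every Tuesday and Thursday.
The following Thursday is 2019-05-30.
The following Tuesday is 2019-06-04.
Next Thursday: 2019-06-06.

2019-05-30, 2019-06-04, 2019-06-06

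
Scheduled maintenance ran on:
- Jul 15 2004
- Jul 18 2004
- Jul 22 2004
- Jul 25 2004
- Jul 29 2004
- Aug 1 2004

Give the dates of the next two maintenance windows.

Every event lands on a Thursday or Sunday (gaps cycle 3, 4, 3, 4, 3).
So the schedule is: every Thursday and Sunday.
The following Thursday is Aug 5 2004.
Next Sunday: Aug 8 2004.

Aug 5 2004, Aug 8 2004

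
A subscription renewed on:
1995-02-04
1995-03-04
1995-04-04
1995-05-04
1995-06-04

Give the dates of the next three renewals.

1995-07-04, 1995-08-04, 1995-09-04

Each date is the 4th; the gaps (28, 31, 30, 31) track the month lengths.
The rule is the 4th of each month.
July 1995: 1995-07-04.
August 1995: 1995-08-04.
Next: September 1995 → 1995-09-04.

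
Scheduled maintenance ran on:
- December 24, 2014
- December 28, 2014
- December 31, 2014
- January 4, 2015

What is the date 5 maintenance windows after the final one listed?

The gap pattern 4, 3, 4 repeats every 2 events.
These are the Wednesdays and Sundays of each week.
Next Wednesday: January 7, 2015.
The following Sunday is January 11, 2015.
The following Wednesday is January 14, 2015.
Next Sunday: January 18, 2015.
The following Wednesday is January 21, 2015.

January 21, 2015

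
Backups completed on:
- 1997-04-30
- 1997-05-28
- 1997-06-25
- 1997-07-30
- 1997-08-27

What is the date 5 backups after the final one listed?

All Wednesdays; the gaps (28, 28, 35, 28) vary with month length.
This is the last Wednesday of each month.
September 1997 ends with Wednesday 1997-09-24.
October 1997 ends with Wednesday 1997-10-29.
Last Wednesday of November 1997: 1997-11-26.
Last Wednesday of December 1997: 1997-12-31.
Last Wednesday of January 1998: 1998-01-28.

1998-01-28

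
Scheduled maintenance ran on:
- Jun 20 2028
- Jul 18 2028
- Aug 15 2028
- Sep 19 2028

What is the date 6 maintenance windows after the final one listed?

Mar 20 2029

All dates are Tuesdays, 28, 28, 35 days apart.
Specifically, the 3rd Tuesday of each month.
October 2028 — 3rd Tuesday is Oct 17 2028.
November 2028 — 3rd Tuesday is Nov 21 2028.
3rd Tuesday of December 2028: Dec 19 2028.
3rd Tuesday of January 2029: Jan 16 2029.
February 2029 — 3rd Tuesday is Feb 20 2029.
3rd Tuesday of March 2029: Mar 20 2029.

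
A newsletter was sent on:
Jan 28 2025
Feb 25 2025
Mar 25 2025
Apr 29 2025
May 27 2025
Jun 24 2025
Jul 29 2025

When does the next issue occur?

Aug 26 2025

All Tuesdays; the gaps (28, 28, 35, 28, 28, 35) vary with month length.
This is the last Tuesday of each month.
August 2025 ends with Tuesday Aug 26 2025.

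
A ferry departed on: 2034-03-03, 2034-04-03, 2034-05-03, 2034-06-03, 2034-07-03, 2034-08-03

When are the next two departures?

Each date is the 3rd; the gaps (31, 30, 31, 30, 31) track the month lengths.
The rule is the 3rd of each month.
Next: September 2034 → 2034-09-03.
October 2034: 2034-10-03.

2034-09-03, 2034-10-03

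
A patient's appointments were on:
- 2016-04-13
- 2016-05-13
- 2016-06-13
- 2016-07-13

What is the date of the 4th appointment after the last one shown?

2016-11-13

The day-of-month is always 13 (30, 31, 30 days between events).
So this recurs on the 13th of each month.
August 2016: 2016-08-13.
Next: September 2016 → 2016-09-13.
October 2016: 2016-10-13.
Next: November 2016 → 2016-11-13.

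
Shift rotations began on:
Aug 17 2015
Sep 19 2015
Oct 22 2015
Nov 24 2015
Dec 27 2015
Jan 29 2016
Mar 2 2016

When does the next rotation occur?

Apr 4 2016

Every event comes 33 days after the last (33, 33, 33, 33, 33, 33).
Mar 2 2016 + 33 days = Apr 4 2016.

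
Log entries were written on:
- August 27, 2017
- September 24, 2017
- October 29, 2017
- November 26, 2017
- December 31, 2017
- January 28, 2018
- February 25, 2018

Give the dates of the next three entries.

These are Sundays with 28, 35, 28, 35, 28, 28-day gaps.
Each is the final Sunday of its month — October 29, 2017 is past the 28th, so '4th Sunday' doesn't fit.
Last Sunday of March 2018: March 25, 2018.
April 2018 ends with Sunday April 29, 2018.
Last Sunday of May 2018: May 27, 2018.

March 25, 2018; April 29, 2018; May 27, 2018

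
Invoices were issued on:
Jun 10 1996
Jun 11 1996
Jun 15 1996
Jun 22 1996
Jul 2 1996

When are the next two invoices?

Gaps: 1, 4, 7, 10 days — each gap is 3 larger than the previous one.
Next gap: 13 days. Jul 2 1996 + 13 days = Jul 15 1996.
Next gap: 16 days. Jul 15 1996 + 16 days = Jul 31 1996.

Jul 15 1996, Jul 31 1996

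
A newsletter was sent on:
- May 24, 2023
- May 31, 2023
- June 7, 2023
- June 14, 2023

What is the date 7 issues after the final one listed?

Every event comes 7 days after the last (7, 7, 7).
June 14, 2023 + 7 days = June 21, 2023.
June 21, 2023 + 7 days = June 28, 2023.
June 28, 2023 + 7 days = July 5, 2023.
July 5, 2023 + 7 days = July 12, 2023.
July 12, 2023 + 7 days = July 19, 2023.
July 19, 2023 + 7 days = July 26, 2023.
July 26, 2023 + 7 days = August 2, 2023.

August 2, 2023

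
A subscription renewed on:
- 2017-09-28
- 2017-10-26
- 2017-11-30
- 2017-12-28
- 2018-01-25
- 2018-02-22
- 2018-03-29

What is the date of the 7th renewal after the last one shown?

Every date is a Thursday; gaps 28, 35, 28, 28, 28, 35 days.
Each is the last Thursday of its month (at least one falls on the 29th or later, ruling out '4th Thursday').
Last Thursday of April 2018: 2018-04-26.
Last Thursday of May 2018: 2018-05-31.
June 2018 ends with Thursday 2018-06-28.
July 2018 ends with Thursday 2018-07-26.
August 2018 ends with Thursday 2018-08-30.
Last Thursday of September 2018: 2018-09-27.
Last Thursday of October 2018: 2018-10-25.

2018-10-25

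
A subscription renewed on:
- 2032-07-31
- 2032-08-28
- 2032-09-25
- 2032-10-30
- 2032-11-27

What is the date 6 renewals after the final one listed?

These are Saturdays with 28, 28, 35, 28-day gaps.
Each is the final Saturday of its month — 2032-07-31 is past the 28th, so '4th Saturday' doesn't fit.
Last Saturday of December 2032: 2032-12-25.
Last Saturday of January 2033: 2033-01-29.
February 2033 ends with Saturday 2033-02-26.
Last Saturday of March 2033: 2033-03-26.
Last Saturday of April 2033: 2033-04-30.
Last Saturday of May 2033: 2033-05-28.

2033-05-28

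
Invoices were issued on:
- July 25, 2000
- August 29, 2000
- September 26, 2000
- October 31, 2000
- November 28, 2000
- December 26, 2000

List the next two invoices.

Every date is a Tuesday; gaps 35, 28, 35, 28, 28 days.
Each is the last Tuesday of its month (at least one falls on the 29th or later, ruling out '4th Tuesday').
Last Tuesday of January 2001: January 30, 2001.
February 2001 ends with Tuesday February 27, 2001.

January 30, 2001; February 27, 2001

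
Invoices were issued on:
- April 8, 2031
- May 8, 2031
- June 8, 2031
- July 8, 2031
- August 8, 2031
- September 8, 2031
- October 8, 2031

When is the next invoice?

November 8, 2031

Gaps: 30, 31, 30, 31, 31, 30 days — not constant. Every event is on the 8th of the month.
Pattern: the 8th of each month.
November 2031: November 8, 2031.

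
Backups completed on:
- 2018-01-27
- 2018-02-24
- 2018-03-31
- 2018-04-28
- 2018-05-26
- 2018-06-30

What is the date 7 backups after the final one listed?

2019-01-26

Every date is a Saturday; gaps 28, 35, 28, 28, 35 days.
Each is the last Saturday of its month (at least one falls on the 29th or later, ruling out '4th Saturday').
Last Saturday of July 2018: 2018-07-28.
Last Saturday of August 2018: 2018-08-25.
September 2018 ends with Saturday 2018-09-29.
October 2018 ends with Saturday 2018-10-27.
Last Saturday of November 2018: 2018-11-24.
December 2018 ends with Saturday 2018-12-29.
Last Saturday of January 2019: 2019-01-26.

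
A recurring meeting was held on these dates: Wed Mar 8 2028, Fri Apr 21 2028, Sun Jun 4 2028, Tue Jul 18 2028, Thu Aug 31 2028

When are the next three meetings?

Every event comes 44 days after the last (44, 44, 44, 44).
Thu Aug 31 2028 + 44 days = Sat Oct 14 2028.
Sat Oct 14 2028 + 44 days = Mon Nov 27 2028.
Mon Nov 27 2028 + 44 days = Wed Jan 10 2029.

Sat Oct 14 2028, Mon Nov 27 2028, Wed Jan 10 2029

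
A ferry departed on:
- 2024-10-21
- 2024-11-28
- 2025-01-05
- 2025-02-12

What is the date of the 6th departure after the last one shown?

The spacing is 38, 38, 38 days — always 38 days.
2025-02-12 + 38 days = 2025-03-22.
2025-03-22 + 38 days = 2025-04-29.
2025-04-29 + 38 days = 2025-06-06.
2025-06-06 + 38 days = 2025-07-14.
2025-07-14 + 38 days = 2025-08-21.
2025-08-21 + 38 days = 2025-09-28.

2025-09-28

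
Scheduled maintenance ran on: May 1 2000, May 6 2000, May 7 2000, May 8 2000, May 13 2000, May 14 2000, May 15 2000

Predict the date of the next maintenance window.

Every event lands on a Monday or Saturday or Sunday (gaps cycle 5, 1, 1, 5, 1, 1).
So the schedule is: every Monday, Saturday and Sunday.
The following Saturday is May 20 2000.

May 20 2000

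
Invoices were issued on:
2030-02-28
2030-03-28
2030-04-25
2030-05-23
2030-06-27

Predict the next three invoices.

These are Thursdays at 28- or 35-day spacing (28, 28, 28, 35).
The pattern: 4th Thursday of the month.
4th Thursday of July 2030: 2030-07-25.
4th Thursday of August 2030: 2030-08-22.
September 2030 — 4th Thursday is 2030-09-26.

2030-07-25, 2030-08-22, 2030-09-26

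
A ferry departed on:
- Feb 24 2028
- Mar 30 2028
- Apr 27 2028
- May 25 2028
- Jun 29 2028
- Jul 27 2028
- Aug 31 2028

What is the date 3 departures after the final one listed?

All Thursdays; the gaps (35, 28, 28, 35, 28, 35) vary with month length.
This is the last Thursday of each month.
September 2028 ends with Thursday Sep 28 2028.
Last Thursday of October 2028: Oct 26 2028.
Last Thursday of November 2028: Nov 30 2028.

Nov 30 2028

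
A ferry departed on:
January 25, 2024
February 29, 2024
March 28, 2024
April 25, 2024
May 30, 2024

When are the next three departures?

June 27, 2024; July 25, 2024; August 29, 2024

These are Thursdays with 35, 28, 28, 35-day gaps.
Each is the final Thursday of its month — February 29, 2024 is past the 28th, so '4th Thursday' doesn't fit.
Last Thursday of June 2024: June 27, 2024.
Last Thursday of July 2024: July 25, 2024.
August 2024 ends with Thursday August 29, 2024.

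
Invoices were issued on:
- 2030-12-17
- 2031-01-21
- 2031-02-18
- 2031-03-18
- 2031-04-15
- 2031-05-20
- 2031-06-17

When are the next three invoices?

These are Tuesdays at 28- or 35-day spacing (35, 28, 28, 28, 35, 28).
The pattern: 3rd Tuesday of the month.
July 2031 — 3rd Tuesday is 2031-07-15.
3rd Tuesday of August 2031: 2031-08-19.
September 2031 — 3rd Tuesday is 2031-09-16.

2031-07-15, 2031-08-19, 2031-09-16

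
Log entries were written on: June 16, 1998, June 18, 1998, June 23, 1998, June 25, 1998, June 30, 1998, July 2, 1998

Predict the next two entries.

July 7, 1998; July 9, 1998

Gaps: 2, 5, 2, 5, 2 days — not constant, but cyclic with period 2.
The events fall on every Tuesday and Thursday.
The following Tuesday is July 7, 1998.
Next Thursday: July 9, 1998.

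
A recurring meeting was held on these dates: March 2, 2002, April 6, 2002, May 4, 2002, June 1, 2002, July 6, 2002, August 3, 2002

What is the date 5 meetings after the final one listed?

These are Saturdays at 28- or 35-day spacing (35, 28, 28, 35, 28).
The pattern: 1st Saturday of the month.
1st Saturday of September 2002: September 7, 2002.
1st Saturday of October 2002: October 5, 2002.
November 2002 — 1st Saturday is November 2, 2002.
1st Saturday of December 2002: December 7, 2002.
January 2003 — 1st Saturday is January 4, 2003.

January 4, 2003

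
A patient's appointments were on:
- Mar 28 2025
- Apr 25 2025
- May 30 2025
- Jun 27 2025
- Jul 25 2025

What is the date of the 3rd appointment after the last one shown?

All Fridays; the gaps (28, 35, 28, 28) vary with month length.
This is the last Friday of each month.
August 2025 ends with Friday Aug 29 2025.
September 2025 ends with Friday Sep 26 2025.
Last Friday of October 2025: Oct 31 2025.

Oct 31 2025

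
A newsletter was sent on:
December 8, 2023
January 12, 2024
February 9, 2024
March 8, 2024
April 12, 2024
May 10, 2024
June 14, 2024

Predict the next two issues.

These are Fridays at 28- or 35-day spacing (35, 28, 28, 35, 28, 35).
The pattern: 2nd Friday of the month.
July 2024 — 2nd Friday is July 12, 2024.
August 2024 — 2nd Friday is August 9, 2024.

July 12, 2024; August 9, 2024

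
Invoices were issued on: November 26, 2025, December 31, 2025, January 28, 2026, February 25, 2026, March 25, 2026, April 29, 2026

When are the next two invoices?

May 27, 2026; June 24, 2026

Every date is a Wednesday; gaps 35, 28, 28, 28, 35 days.
Each is the last Wednesday of its month (at least one falls on the 29th or later, ruling out '4th Wednesday').
May 2026 ends with Wednesday May 27, 2026.
Last Wednesday of June 2026: June 24, 2026.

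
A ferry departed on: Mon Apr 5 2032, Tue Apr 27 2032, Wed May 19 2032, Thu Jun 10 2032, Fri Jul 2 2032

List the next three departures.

The spacing is 22, 22, 22, 22 days — always 22 days.
Fri Jul 2 2032 + 22 days = Sat Jul 24 2032.
Sat Jul 24 2032 + 22 days = Sun Aug 15 2032.
Sun Aug 15 2032 + 22 days = Mon Sep 6 2032.

Sat Jul 24 2032, Sun Aug 15 2032, Mon Sep 6 2032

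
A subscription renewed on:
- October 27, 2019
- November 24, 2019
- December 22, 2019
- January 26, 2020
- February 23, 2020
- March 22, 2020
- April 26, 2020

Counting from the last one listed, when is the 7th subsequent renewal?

These are Sundays at 28- or 35-day spacing (28, 28, 35, 28, 28, 35).
The pattern: 4th Sunday of the month.
May 2020 — 4th Sunday is May 24, 2020.
4th Sunday of June 2020: June 28, 2020.
July 2020 — 4th Sunday is July 26, 2020.
4th Sunday of August 2020: August 23, 2020.
September 2020 — 4th Sunday is September 27, 2020.
4th Sunday of October 2020: October 25, 2020.
4th Sunday of November 2020: November 22, 2020.

November 22, 2020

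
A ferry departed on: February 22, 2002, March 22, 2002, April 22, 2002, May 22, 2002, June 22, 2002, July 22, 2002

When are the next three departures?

August 22, 2002; September 22, 2002; October 22, 2002

Each date is the 22nd; the gaps (28, 31, 30, 31, 30) track the month lengths.
The rule is the 22nd of each month.
Next: August 2002 → August 22, 2002.
Next: September 2002 → September 22, 2002.
October 2002: October 22, 2002.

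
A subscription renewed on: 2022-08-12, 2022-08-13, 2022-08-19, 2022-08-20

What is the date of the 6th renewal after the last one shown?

The gap pattern 1, 6, 1 repeats every 2 events.
These are the Fridays and Saturdays of each week.
Next Friday: 2022-08-26.
The following Saturday is 2022-08-27.
The following Friday is 2022-09-02.
The following Saturday is 2022-09-03.
Next Friday: 2022-09-09.
Next Saturday: 2022-09-10.

2022-09-10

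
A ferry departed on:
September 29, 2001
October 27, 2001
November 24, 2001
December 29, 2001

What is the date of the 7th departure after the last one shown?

July 27, 2002

These are Saturdays with 28, 28, 35-day gaps.
Each is the final Saturday of its month — September 29, 2001 is past the 28th, so '4th Saturday' doesn't fit.
January 2002 ends with Saturday January 26, 2002.
Last Saturday of February 2002: February 23, 2002.
March 2002 ends with Saturday March 30, 2002.
Last Saturday of April 2002: April 27, 2002.
Last Saturday of May 2002: May 25, 2002.
Last Saturday of June 2002: June 29, 2002.
July 2002 ends with Saturday July 27, 2002.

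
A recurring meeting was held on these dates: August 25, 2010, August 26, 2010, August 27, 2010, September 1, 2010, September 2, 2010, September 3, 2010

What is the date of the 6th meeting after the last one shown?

Gaps: 1, 1, 5, 1, 1 days — not constant, but cyclic with period 3.
The events fall on every Wednesday, Thursday and Friday.
The following Wednesday is September 8, 2010.
The following Thursday is September 9, 2010.
Next Friday: September 10, 2010.
Next Wednesday: September 15, 2010.
The following Thursday is September 16, 2010.
Next Friday: September 17, 2010.

September 17, 2010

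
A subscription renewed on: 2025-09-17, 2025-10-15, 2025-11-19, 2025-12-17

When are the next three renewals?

Gaps: 28, 35, 28 days — a mix of 28 and 35. Every date is a Wednesday.
Each is the 3rd Wednesday of its month.
January 2026 — 3rd Wednesday is 2026-01-21.
3rd Wednesday of February 2026: 2026-02-18.
March 2026 — 3rd Wednesday is 2026-03-18.

2026-01-21, 2026-02-18, 2026-03-18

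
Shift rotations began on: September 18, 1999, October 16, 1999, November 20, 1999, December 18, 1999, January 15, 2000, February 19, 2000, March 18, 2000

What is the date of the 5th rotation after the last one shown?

All dates are Saturdays, 28, 35, 28, 28, 35, 28 days apart.
Specifically, the 3rd Saturday of each month.
3rd Saturday of April 2000: April 15, 2000.
May 2000 — 3rd Saturday is May 20, 2000.
3rd Saturday of June 2000: June 17, 2000.
3rd Saturday of July 2000: July 15, 2000.
August 2000 — 3rd Saturday is August 19, 2000.

August 19, 2000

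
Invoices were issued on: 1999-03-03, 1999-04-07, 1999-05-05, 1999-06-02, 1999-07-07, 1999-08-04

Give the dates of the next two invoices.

These are Wednesdays at 28- or 35-day spacing (35, 28, 28, 35, 28).
The pattern: 1st Wednesday of the month.
1st Wednesday of September 1999: 1999-09-01.
1st Wednesday of October 1999: 1999-10-06.

1999-09-01, 1999-10-06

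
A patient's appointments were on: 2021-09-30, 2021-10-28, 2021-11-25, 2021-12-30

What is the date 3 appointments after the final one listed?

2022-03-31

Every date is a Thursday; gaps 28, 28, 35 days.
Each is the last Thursday of its month (at least one falls on the 29th or later, ruling out '4th Thursday').
Last Thursday of January 2022: 2022-01-27.
February 2022 ends with Thursday 2022-02-24.
Last Thursday of March 2022: 2022-03-31.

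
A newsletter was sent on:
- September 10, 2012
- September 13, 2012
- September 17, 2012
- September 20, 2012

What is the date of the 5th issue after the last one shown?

Gaps: 3, 4, 3 days — not constant, but cyclic with period 2.
The events fall on every Monday and Thursday.
Next Monday: September 24, 2012.
The following Thursday is September 27, 2012.
Next Monday: October 1, 2012.
Next Thursday: October 4, 2012.
The following Monday is October 8, 2012.

October 8, 2012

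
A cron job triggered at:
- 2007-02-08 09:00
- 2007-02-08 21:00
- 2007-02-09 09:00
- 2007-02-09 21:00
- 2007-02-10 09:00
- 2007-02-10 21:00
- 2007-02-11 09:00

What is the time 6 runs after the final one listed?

Spacing: 12, 12, 12, 12, 12, 12 h — constant 12 h.
2007-02-11 09:00 + 12 h = 2007-02-11 21:00.
2007-02-11 21:00 + 12 h = 2007-02-12 09:00.
2007-02-12 09:00 + 12 h = 2007-02-12 21:00.
2007-02-12 21:00 + 12 h = 2007-02-13 09:00.
2007-02-13 09:00 + 12 h = 2007-02-13 21:00.
2007-02-13 21:00 + 12 h = 2007-02-14 09:00.

2007-02-14 09:00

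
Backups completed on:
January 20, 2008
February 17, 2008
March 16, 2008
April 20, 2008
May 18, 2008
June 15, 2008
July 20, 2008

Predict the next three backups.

August 17, 2008; September 21, 2008; October 19, 2008

All dates are Sundays, 28, 28, 35, 28, 28, 35 days apart.
Specifically, the 3rd Sunday of each month.
August 2008 — 3rd Sunday is August 17, 2008.
September 2008 — 3rd Sunday is September 21, 2008.
October 2008 — 3rd Sunday is October 19, 2008.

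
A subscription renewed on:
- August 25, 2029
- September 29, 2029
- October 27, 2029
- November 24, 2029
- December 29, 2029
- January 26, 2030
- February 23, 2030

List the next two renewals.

March 30, 2030; April 27, 2030

These are Saturdays with 35, 28, 28, 35, 28, 28-day gaps.
Each is the final Saturday of its month — September 29, 2029 is past the 28th, so '4th Saturday' doesn't fit.
Last Saturday of March 2030: March 30, 2030.
April 2030 ends with Saturday April 27, 2030.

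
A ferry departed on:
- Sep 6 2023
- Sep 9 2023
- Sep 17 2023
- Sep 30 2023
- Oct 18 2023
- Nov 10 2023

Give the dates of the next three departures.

Intervals are 3, 8, 13, 18, 23 days — an arithmetic progression with common difference 5.
Next gap: 28 days. Nov 10 2023 + 28 days = Dec 8 2023.
Next gap: 33 days. Dec 8 2023 + 33 days = Jan 10 2024.
Next gap: 38 days. Jan 10 2024 + 38 days = Feb 17 2024.

Dec 8 2023, Jan 10 2024, Feb 17 2024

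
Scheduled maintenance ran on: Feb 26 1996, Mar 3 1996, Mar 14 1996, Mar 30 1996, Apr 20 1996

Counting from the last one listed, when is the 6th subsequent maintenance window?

Dec 7 1996

Gaps: 6, 11, 16, 21 days — each gap is 5 larger than the previous one.
Next gap: 26 days. Apr 20 1996 + 26 days = May 16 1996.
Next gap: 31 days. May 16 1996 + 31 days = Jun 16 1996.
Next gap: 36 days. Jun 16 1996 + 36 days = Jul 22 1996.
Next gap: 41 days. Jul 22 1996 + 41 days = Sep 1 1996.
Next gap: 46 days. Sep 1 1996 + 46 days = Oct 17 1996.
Next gap: 51 days. Oct 17 1996 + 51 days = Dec 7 1996.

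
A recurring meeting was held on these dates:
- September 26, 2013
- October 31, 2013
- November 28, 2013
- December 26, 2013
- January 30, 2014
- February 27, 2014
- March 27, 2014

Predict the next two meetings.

April 24, 2014; May 29, 2014

All Thursdays; the gaps (35, 28, 28, 35, 28, 28) vary with month length.
This is the last Thursday of each month.
April 2014 ends with Thursday April 24, 2014.
Last Thursday of May 2014: May 29, 2014.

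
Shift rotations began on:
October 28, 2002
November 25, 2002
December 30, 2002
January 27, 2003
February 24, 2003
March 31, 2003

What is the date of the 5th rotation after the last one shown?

These are Mondays with 28, 35, 28, 28, 35-day gaps.
Each is the final Monday of its month — December 30, 2002 is past the 28th, so '4th Monday' doesn't fit.
Last Monday of April 2003: April 28, 2003.
May 2003 ends with Monday May 26, 2003.
Last Monday of June 2003: June 30, 2003.
Last Monday of July 2003: July 28, 2003.
Last Monday of August 2003: August 25, 2003.

August 25, 2003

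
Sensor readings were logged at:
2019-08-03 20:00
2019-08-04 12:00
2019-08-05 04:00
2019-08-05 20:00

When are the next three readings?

2019-08-06 12:00, 2019-08-07 04:00, 2019-08-07 20:00

The interval is a steady 16 hours (16, 16, 16).
2019-08-05 20:00 + 16 h = 2019-08-06 12:00.
2019-08-06 12:00 + 16 h = 2019-08-07 04:00.
2019-08-07 04:00 + 16 h = 2019-08-07 20:00.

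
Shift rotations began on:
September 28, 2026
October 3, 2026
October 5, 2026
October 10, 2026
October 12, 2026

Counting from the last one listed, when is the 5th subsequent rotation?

Gaps: 5, 2, 5, 2 days — not constant, but cyclic with period 2.
The events fall on every Monday and Saturday.
Next Saturday: October 17, 2026.
Next Monday: October 19, 2026.
Next Saturday: October 24, 2026.
The following Monday is October 26, 2026.
Next Saturday: October 31, 2026.

October 31, 2026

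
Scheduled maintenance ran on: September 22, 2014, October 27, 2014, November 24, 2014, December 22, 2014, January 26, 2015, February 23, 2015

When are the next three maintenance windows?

These are Mondays at 28- or 35-day spacing (35, 28, 28, 35, 28).
The pattern: 4th Monday of the month.
March 2015 — 4th Monday is March 23, 2015.
April 2015 — 4th Monday is April 27, 2015.
4th Monday of May 2015: May 25, 2015.

March 23, 2015; April 27, 2015; May 25, 2015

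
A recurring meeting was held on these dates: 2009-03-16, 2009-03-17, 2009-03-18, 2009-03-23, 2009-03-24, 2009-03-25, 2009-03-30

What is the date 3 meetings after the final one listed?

Gaps: 1, 1, 5, 1, 1, 5 days — not constant, but cyclic with period 3.
The events fall on every Monday, Tuesday and Wednesday.
Next Tuesday: 2009-03-31.
The following Wednesday is 2009-04-01.
The following Monday is 2009-04-06.

2009-04-06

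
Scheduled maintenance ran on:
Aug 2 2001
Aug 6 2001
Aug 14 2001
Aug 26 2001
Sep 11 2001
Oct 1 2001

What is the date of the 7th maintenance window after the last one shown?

Jun 10 2002

The spacing grows by 4 each time: 4, 8, 12, 16, 20 days.
Next gap: 24 days. Oct 1 2001 + 24 days = Oct 25 2001.
Next gap: 28 days. Oct 25 2001 + 28 days = Nov 22 2001.
Next gap: 32 days. Nov 22 2001 + 32 days = Dec 24 2001.
Next gap: 36 days. Dec 24 2001 + 36 days = Jan 29 2002.
Next gap: 40 days. Jan 29 2002 + 40 days = Mar 10 2002.
Next gap: 44 days. Mar 10 2002 + 44 days = Apr 23 2002.
Next gap: 48 days. Apr 23 2002 + 48 days = Jun 10 2002.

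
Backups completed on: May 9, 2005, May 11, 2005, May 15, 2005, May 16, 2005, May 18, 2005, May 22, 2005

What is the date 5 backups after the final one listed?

June 1, 2005

Every event lands on a Monday or Wednesday or Sunday (gaps cycle 2, 4, 1, 2, 4).
So the schedule is: every Monday, Wednesday and Sunday.
Next Monday: May 23, 2005.
Next Wednesday: May 25, 2005.
The following Sunday is May 29, 2005.
The following Monday is May 30, 2005.
The following Wednesday is June 1, 2005.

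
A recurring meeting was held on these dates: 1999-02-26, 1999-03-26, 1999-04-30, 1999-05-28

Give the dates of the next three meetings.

1999-06-25, 1999-07-30, 1999-08-27

All Fridays; the gaps (28, 35, 28) vary with month length.
This is the last Friday of each month.
Last Friday of June 1999: 1999-06-25.
Last Friday of July 1999: 1999-07-30.
August 1999 ends with Friday 1999-08-27.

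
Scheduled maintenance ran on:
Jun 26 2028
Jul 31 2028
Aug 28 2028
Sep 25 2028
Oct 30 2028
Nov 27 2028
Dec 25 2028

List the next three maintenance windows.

These are Mondays with 35, 28, 28, 35, 28, 28-day gaps.
Each is the final Monday of its month — Jul 31 2028 is past the 28th, so '4th Monday' doesn't fit.
January 2029 ends with Monday Jan 29 2029.
Last Monday of February 2029: Feb 26 2029.
Last Monday of March 2029: Mar 26 2029.

Jan 29 2029, Feb 26 2029, Mar 26 2029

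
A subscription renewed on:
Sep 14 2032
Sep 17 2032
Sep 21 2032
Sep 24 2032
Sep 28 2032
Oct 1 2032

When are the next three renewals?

Oct 5 2032, Oct 8 2032, Oct 12 2032

Every event lands on a Tuesday or Friday (gaps cycle 3, 4, 3, 4, 3).
So the schedule is: every Tuesday and Friday.
Next Tuesday: Oct 5 2032.
The following Friday is Oct 8 2032.
Next Tuesday: Oct 12 2032.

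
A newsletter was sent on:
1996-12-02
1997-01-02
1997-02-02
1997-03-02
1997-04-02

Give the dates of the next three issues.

1997-05-02, 1997-06-02, 1997-07-02

Each date is the 2nd; the gaps (31, 31, 28, 31) track the month lengths.
The rule is the 2nd of each month.
Next: May 1997 → 1997-05-02.
Next: June 1997 → 1997-06-02.
Next: July 1997 → 1997-07-02.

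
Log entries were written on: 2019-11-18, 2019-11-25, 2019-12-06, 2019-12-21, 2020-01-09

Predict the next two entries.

Intervals are 7, 11, 15, 19 days — an arithmetic progression with common difference 4.
Next gap: 23 days. 2020-01-09 + 23 days = 2020-02-01.
Next gap: 27 days. 2020-02-01 + 27 days = 2020-02-28.

2020-02-01, 2020-02-28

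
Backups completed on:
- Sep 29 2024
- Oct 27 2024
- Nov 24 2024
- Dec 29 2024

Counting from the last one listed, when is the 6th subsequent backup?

All Sundays; the gaps (28, 28, 35) vary with month length.
This is the last Sunday of each month.
January 2025 ends with Sunday Jan 26 2025.
February 2025 ends with Sunday Feb 23 2025.
March 2025 ends with Sunday Mar 30 2025.
Last Sunday of April 2025: Apr 27 2025.
Last Sunday of May 2025: May 25 2025.
June 2025 ends with Sunday Jun 29 2025.

Jun 29 2025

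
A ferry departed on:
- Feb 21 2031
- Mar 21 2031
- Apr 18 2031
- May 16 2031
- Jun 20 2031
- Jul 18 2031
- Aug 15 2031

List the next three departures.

Sep 19 2031, Oct 17 2031, Nov 21 2031

All dates are Fridays, 28, 28, 28, 35, 28, 28 days apart.
Specifically, the 3rd Friday of each month.
3rd Friday of September 2031: Sep 19 2031.
October 2031 — 3rd Friday is Oct 17 2031.
3rd Friday of November 2031: Nov 21 2031.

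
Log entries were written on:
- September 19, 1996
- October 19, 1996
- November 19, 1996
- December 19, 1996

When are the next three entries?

The day-of-month is always 19 (30, 31, 30 days between events).
So this recurs on the 19th of each month.
January 1997: January 19, 1997.
February 1997: February 19, 1997.
March 1997: March 19, 1997.

January 19, 1997; February 19, 1997; March 19, 1997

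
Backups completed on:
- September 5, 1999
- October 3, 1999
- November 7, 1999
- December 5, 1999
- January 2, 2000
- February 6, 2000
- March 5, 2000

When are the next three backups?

April 2, 2000; May 7, 2000; June 4, 2000

All dates are Sundays, 28, 35, 28, 28, 35, 28 days apart.
Specifically, the 1st Sunday of each month.
April 2000 — 1st Sunday is April 2, 2000.
May 2000 — 1st Sunday is May 7, 2000.
June 2000 — 1st Sunday is June 4, 2000.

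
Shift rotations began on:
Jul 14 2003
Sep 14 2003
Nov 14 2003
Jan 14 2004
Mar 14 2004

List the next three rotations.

May 14 2004, Jul 14 2004, Sep 14 2004

Each date is the 14th; the gaps (62, 61, 61, 60) track the month lengths.
The rule is the 14th of every 2 months.
Next: May 2004 → May 14 2004.
Next: July 2004 → Jul 14 2004.
Next: September 2004 → Sep 14 2004.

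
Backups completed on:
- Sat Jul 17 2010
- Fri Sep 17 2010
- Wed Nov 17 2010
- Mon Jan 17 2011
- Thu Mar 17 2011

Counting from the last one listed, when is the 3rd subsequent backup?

Sat Sep 17 2011

The day-of-month is always 17 (62, 61, 61, 59 days between events).
So this recurs on the 17th of every 2 months.
Next: May 2011 → Tue May 17 2011.
Next: July 2011 → Sun Jul 17 2011.
September 2011: Sat Sep 17 2011.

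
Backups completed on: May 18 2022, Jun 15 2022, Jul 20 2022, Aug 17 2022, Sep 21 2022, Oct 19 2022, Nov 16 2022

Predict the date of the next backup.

Dec 21 2022

All dates are Wednesdays, 28, 35, 28, 35, 28, 28 days apart.
Specifically, the 3rd Wednesday of each month.
3rd Wednesday of December 2022: Dec 21 2022.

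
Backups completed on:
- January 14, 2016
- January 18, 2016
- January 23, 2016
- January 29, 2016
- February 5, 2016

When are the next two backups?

February 13, 2016; February 22, 2016

Gaps: 4, 5, 6, 7 days — each gap is 1 larger than the previous one.
Next gap: 8 days. February 5, 2016 + 8 days = February 13, 2016.
Next gap: 9 days. February 13, 2016 + 9 days = February 22, 2016.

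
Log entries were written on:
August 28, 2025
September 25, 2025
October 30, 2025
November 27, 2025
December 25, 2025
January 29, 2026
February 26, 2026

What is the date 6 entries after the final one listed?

August 27, 2026

These are Thursdays with 28, 35, 28, 28, 35, 28-day gaps.
Each is the final Thursday of its month — October 30, 2025 is past the 28th, so '4th Thursday' doesn't fit.
March 2026 ends with Thursday March 26, 2026.
April 2026 ends with Thursday April 30, 2026.
Last Thursday of May 2026: May 28, 2026.
June 2026 ends with Thursday June 25, 2026.
July 2026 ends with Thursday July 30, 2026.
August 2026 ends with Thursday August 27, 2026.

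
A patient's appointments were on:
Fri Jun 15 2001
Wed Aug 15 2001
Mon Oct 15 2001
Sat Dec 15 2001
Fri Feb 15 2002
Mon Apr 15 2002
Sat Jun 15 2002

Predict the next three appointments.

Gaps: 61, 61, 61, 62, 59, 61 days — not constant. Every event is on the 15th of the month.
Pattern: the 15th of every 2 months.
August 2002: Thu Aug 15 2002.
October 2002: Tue Oct 15 2002.
Next: December 2002 → Sun Dec 15 2002.

Thu Aug 15 2002, Tue Oct 15 2002, Sun Dec 15 2002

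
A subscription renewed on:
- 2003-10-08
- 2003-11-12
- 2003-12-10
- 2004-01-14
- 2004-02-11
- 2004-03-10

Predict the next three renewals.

Gaps: 35, 28, 35, 28, 28 days — a mix of 28 and 35. Every date is a Wednesday.
Each is the 2nd Wednesday of its month.
April 2004 — 2nd Wednesday is 2004-04-14.
May 2004 — 2nd Wednesday is 2004-05-12.
2nd Wednesday of June 2004: 2004-06-09.

2004-04-14, 2004-05-12, 2004-06-09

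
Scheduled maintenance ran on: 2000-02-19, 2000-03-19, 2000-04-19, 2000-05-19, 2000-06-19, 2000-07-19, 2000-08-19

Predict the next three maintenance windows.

2000-09-19, 2000-10-19, 2000-11-19

Each date is the 19th; the gaps (29, 31, 30, 31, 30, 31) track the month lengths.
The rule is the 19th of each month.
Next: September 2000 → 2000-09-19.
October 2000: 2000-10-19.
Next: November 2000 → 2000-11-19.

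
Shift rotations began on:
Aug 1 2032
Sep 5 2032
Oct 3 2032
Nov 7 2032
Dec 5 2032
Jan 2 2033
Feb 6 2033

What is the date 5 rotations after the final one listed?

Gaps: 35, 28, 35, 28, 28, 35 days — a mix of 28 and 35. Every date is a Sunday.
Each is the 1st Sunday of its month.
March 2033 — 1st Sunday is Mar 6 2033.
1st Sunday of April 2033: Apr 3 2033.
May 2033 — 1st Sunday is May 1 2033.
June 2033 — 1st Sunday is Jun 5 2033.
July 2033 — 1st Sunday is Jul 3 2033.

Jul 3 2033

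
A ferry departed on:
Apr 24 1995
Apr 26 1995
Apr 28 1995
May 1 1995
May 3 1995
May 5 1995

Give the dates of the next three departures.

May 8 1995, May 10 1995, May 12 1995

Gaps: 2, 2, 3, 2, 2 days — not constant, but cyclic with period 3.
The events fall on every Monday, Wednesday and Friday.
Next Monday: May 8 1995.
Next Wednesday: May 10 1995.
The following Friday is May 12 1995.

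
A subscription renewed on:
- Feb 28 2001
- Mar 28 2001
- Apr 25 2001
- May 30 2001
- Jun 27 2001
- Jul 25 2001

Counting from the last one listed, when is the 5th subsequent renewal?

Dec 26 2001

All Wednesdays; the gaps (28, 28, 35, 28, 28) vary with month length.
This is the last Wednesday of each month.
Last Wednesday of August 2001: Aug 29 2001.
September 2001 ends with Wednesday Sep 26 2001.
October 2001 ends with Wednesday Oct 31 2001.
November 2001 ends with Wednesday Nov 28 2001.
December 2001 ends with Wednesday Dec 26 2001.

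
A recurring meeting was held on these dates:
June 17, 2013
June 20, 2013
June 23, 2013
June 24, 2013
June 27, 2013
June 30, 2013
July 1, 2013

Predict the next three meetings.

Every event lands on a Monday or Thursday or Sunday (gaps cycle 3, 3, 1, 3, 3, 1).
So the schedule is: every Monday, Thursday and Sunday.
The following Thursday is July 4, 2013.
Next Sunday: July 7, 2013.
Next Monday: July 8, 2013.

July 4, 2013; July 7, 2013; July 8, 2013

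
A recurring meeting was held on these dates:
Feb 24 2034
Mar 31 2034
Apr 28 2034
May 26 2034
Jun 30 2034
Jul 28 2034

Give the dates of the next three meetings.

All Fridays; the gaps (35, 28, 28, 35, 28) vary with month length.
This is the last Friday of each month.
Last Friday of August 2034: Aug 25 2034.
Last Friday of September 2034: Sep 29 2034.
Last Friday of October 2034: Oct 27 2034.

Aug 25 2034, Sep 29 2034, Oct 27 2034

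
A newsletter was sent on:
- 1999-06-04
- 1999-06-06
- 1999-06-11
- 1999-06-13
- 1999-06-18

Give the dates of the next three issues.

1999-06-20, 1999-06-25, 1999-06-27

The gap pattern 2, 5, 2, 5 repeats every 2 events.
These are the Fridays and Sundays of each week.
Next Sunday: 1999-06-20.
Next Friday: 1999-06-25.
The following Sunday is 1999-06-27.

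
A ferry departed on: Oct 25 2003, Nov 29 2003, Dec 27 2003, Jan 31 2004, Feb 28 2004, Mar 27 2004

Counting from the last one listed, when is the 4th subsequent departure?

Jul 31 2004

These are Saturdays with 35, 28, 35, 28, 28-day gaps.
Each is the final Saturday of its month — Nov 29 2003 is past the 28th, so '4th Saturday' doesn't fit.
April 2004 ends with Saturday Apr 24 2004.
May 2004 ends with Saturday May 29 2004.
Last Saturday of June 2004: Jun 26 2004.
July 2004 ends with Saturday Jul 31 2004.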